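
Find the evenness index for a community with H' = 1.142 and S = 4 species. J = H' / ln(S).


ln(4) = 1.38629
J = H' / ln(S) = 1.142 / 1.38629 = 0.823781 ≈ 0.8238

0.8238


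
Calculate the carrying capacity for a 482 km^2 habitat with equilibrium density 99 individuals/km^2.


K = 99 * 482 = 47718 individuals

47718 individuals


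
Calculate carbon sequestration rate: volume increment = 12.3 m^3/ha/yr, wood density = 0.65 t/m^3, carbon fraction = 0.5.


C = 12.3 * 0.65 * 0.5 = 3.9975 ≈ 4.00 t C/ha/yr

4.00 t C/ha/yr


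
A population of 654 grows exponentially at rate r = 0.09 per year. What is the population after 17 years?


r*t = 0.09 * 17 = 1.53
exp(1.53) = 4.61818
N = 654 * 4.61818 = 3020.29 ≈ 3020

3020


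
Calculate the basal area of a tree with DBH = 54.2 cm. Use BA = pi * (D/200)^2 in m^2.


D/200 = 54.2/200 = 0.271 m
(D/200)^2 = 0.271^2 = 0.073441
BA = 3.141593 * 0.073441 = 0.230722 ≈ 0.2307 m^2

0.2307 m^2


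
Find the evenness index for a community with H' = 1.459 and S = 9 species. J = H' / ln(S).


ln(9) = 2.19722
J = H' / ln(S) = 1.459 / 2.19722 = 0.664021 ≈ 0.6640

0.6640


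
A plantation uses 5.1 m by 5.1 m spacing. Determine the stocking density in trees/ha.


N = 10000 / 5.1^2 = 10000 / 26.01 = 384.468 ≈ 384 trees/ha

384 trees/ha


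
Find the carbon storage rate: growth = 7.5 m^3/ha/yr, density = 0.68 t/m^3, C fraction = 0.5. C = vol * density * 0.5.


C = 7.5 * 0.68 * 0.5 = 2.55 t C/ha/yr

2.55 t C/ha/yr


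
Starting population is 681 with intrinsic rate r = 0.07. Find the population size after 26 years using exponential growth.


r*t = 0.07 * 26 = 1.82
exp(1.82) = 6.17186
N = 681 * 6.17186 = 4203.04 ≈ 4203

4203


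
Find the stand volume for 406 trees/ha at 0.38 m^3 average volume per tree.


V_stand = 406 * 0.38 = 154.28 ≈ 154.3 m^3/ha

154.3 m^3/ha


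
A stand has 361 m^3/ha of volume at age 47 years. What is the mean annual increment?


MAI = 361 / 47 = 7.6809 ≈ 7.68 m^3/ha/yr

7.68 m^3/ha/yr


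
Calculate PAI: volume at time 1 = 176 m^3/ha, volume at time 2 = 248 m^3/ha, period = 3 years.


PAI = (V2 - V1) / period = (248 - 176) / 3 = 72 / 3 = 24.00 m^3/ha/yr

24.00 m^3/ha/yr


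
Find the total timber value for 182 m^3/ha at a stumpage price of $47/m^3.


Value = 182 * 47 = $8554/ha

$8554/ha


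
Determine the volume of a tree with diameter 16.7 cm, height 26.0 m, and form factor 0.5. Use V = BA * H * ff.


(D/200)^2 = (16.7/200)^2 = 0.0835^2 = 0.00697225
BA = 3.141593 * 0.00697225 = 0.0219040 m^2
V = 0.0219040 * 26.0 * 0.5 = 0.284752 ≈ 0.285 m^3

0.285 m^3


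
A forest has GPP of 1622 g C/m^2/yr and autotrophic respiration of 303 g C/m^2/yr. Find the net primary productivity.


NPP = GPP - Ra = 1622 - 303 = 1319 g C/m^2/yr

1319 g C/m^2/yr


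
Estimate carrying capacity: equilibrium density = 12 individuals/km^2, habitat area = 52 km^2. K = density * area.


K = 12 * 52 = 624 individuals

624 individuals


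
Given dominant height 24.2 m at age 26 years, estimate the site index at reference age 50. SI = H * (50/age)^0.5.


50/26 = 1.92308
(1.92308)^0.5 = 1.38675
SI = 24.2 * 1.38675 = 33.5594 ≈ 33.6 m

33.6 m


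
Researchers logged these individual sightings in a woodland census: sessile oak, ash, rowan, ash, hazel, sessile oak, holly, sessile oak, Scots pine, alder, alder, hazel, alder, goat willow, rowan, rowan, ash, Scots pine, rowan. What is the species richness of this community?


Total individuals logged = 19
Distinct species (count of individuals): sessile oak (3), ash (3), rowan (4), hazel (2), holly (1), Scots pine (2), alder (3), goat willow (1)
Species richness = number of distinct species = 8

8


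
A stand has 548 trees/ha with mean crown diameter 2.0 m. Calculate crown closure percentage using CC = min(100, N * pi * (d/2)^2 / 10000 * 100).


(d/2)^2 = (2.0/2)^2 = 1^2 = 1
Crown area = 3.141593 * 1 = 3.14159 m^2
N * area / 10000 * 100 = 548 * 3.14159 / 10000 * 100 = 17.2159
CC = min(100, 17.2159) = 17.2159 ≈ 17.2%

17.2%


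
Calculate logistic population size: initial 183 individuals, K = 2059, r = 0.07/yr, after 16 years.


(K - N0)/N0 = (2059 - 183)/183 = 1876/183 = 10.2514
r*t = 0.07 * 16 = 1.12; exp(-1.12) = 0.326280
10.2514 * 0.326280 = 3.34483
1 + 3.34483 = 4.34483
N = 2059 / 4.34483 = 473.897 ≈ 474

474


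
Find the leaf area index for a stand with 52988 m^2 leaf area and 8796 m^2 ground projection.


LAI = 52988 / 8796 = 6.0241 ≈ 6.02

6.02


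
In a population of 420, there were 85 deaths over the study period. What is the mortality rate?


Mortality rate = 85 / 420 = 0.202381 ≈ 0.2024

0.2024


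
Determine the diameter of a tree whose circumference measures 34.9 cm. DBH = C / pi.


DBH = C / pi = 34.9 / 3.141593 = 11.1090 ≈ 11.11 cm

11.11 cm


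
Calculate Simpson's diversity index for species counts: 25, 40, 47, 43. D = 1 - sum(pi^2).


Total N = 25 + 40 + 47 + 43 = 155
Per-species terms:
  p = 25/155 = 0.161290; p^2 = 0.161290^2 = 0.026014
  p = 40/155 = 0.258065; p^2 = 0.258065^2 = 0.066598
  p = 47/155 = 0.303226; p^2 = 0.303226^2 = 0.091946
  p = 43/155 = 0.277419; p^2 = 0.277419^2 = 0.076961
sum(p^2) = 0.026014 + 0.066598 + 0.091946 + 0.076961 = 0.261519
D = 1 - 0.261519 = 0.738481 ≈ 0.7385

0.7385


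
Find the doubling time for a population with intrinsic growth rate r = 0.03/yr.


td = ln(2) / 0.03 = 0.693147 / 0.03 = 23.1049 ≈ 23.1 years

23.1 years


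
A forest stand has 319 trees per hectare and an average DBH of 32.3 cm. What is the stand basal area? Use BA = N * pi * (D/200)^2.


(D/200)^2 = (32.3/200)^2 = 0.1615^2 = 0.02608225
Individual BA = 3.141593 * 0.02608225 = 0.0819398 m^2
Stand BA = 319 * 0.0819398 = 26.1388 ≈ 26.14 m^2/ha

26.14 m^2/ha


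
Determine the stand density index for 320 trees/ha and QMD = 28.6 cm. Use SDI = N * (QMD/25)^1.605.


QMD/25 = 28.6/25 = 1.144
(1.144)^1.605 = exp(1.605 * ln(1.144)) = exp(1.605 * 0.134531) = exp(0.215922) = 1.24101
SDI = 320 * 1.24101 = 397.123 ≈ 397

397


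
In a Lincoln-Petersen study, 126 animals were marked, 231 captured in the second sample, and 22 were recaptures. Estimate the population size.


N = M * C / R = 126 * 231 / 22 = 29106 / 22 = 1323

1323 individuals


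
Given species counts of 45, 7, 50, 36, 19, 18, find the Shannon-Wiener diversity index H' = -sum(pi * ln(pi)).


Total N = 45 + 7 + 50 + 36 + 19 + 18 = 175
Per-species terms:
  p = 45/175 = 0.257143; ln(p) = -1.358123; p*ln(p) = 0.257143 * (-1.358123) = -0.349232
  p = 7/175 = 0.040000; ln(p) = -3.218876; p*ln(p) = 0.040000 * (-3.218876) = -0.128755
  p = 50/175 = 0.285714; ln(p) = -1.252764; p*ln(p) = 0.285714 * (-1.252764) = -0.357932
  p = 36/175 = 0.205714; ln(p) = -1.581268; p*ln(p) = 0.205714 * (-1.581268) = -0.325289
  p = 19/175 = 0.108571; ln(p) = -2.220351; p*ln(p) = 0.108571 * (-2.220351) = -0.241066
  p = 18/175 = 0.102857; ln(p) = -2.274416; p*ln(p) = 0.102857 * (-2.274416) = -0.233940
sum(p*ln(p)) = (-0.349232) + (-0.128755) + (-0.357932) + (-0.325289) + (-0.241066) + (-0.233940) = -1.636214
H' = -(-1.636214) = 1.636214 ≈ 1.6362

1.6362


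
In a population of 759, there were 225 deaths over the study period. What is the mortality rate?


Mortality rate = 225 / 759 = 0.296443 ≈ 0.2964

0.2964


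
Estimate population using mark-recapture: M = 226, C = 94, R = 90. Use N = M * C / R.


N = M * C / R = 226 * 94 / 90 = 21244 / 90 = 236.04 ≈ 236

236 individuals


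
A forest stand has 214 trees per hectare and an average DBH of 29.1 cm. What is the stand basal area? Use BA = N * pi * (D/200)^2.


(D/200)^2 = (29.1/200)^2 = 0.1455^2 = 0.02117025
Individual BA = 3.141593 * 0.02117025 = 0.0665083 m^2
Stand BA = 214 * 0.0665083 = 14.2328 ≈ 14.23 m^2/ha

14.23 m^2/ha


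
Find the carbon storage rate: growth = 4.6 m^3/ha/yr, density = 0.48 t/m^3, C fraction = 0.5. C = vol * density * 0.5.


C = 4.6 * 0.48 * 0.5 = 1.104 ≈ 1.10 t C/ha/yr

1.10 t C/ha/yr


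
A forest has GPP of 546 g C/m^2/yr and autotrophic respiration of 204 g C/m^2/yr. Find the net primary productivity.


NPP = GPP - Ra = 546 - 204 = 342 g C/m^2/yr

342 g C/m^2/yr


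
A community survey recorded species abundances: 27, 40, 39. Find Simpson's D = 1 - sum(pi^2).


Total N = 27 + 40 + 39 = 106
Per-species terms:
  p = 27/106 = 0.254717; p^2 = 0.254717^2 = 0.064881
  p = 40/106 = 0.377358; p^2 = 0.377358^2 = 0.142399
  p = 39/106 = 0.367925; p^2 = 0.367925^2 = 0.135369
sum(p^2) = 0.064881 + 0.142399 + 0.135369 = 0.342649
D = 1 - 0.342649 = 0.657351 ≈ 0.6574

0.6574


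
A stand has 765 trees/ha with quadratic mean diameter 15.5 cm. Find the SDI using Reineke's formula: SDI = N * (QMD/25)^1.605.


QMD/25 = 15.5/25 = 0.62
(0.62)^1.605 = exp(1.605 * ln(0.62)) = exp(1.605 * (-0.478036)) = exp(-0.767248) = 0.464289
SDI = 765 * 0.464289 = 355.181 ≈ 355

355


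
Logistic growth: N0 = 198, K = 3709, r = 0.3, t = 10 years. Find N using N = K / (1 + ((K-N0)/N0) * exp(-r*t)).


(K - N0)/N0 = (3709 - 198)/198 = 3511/198 = 17.7323
r*t = 0.3 * 10 = 3; exp(-3) = 0.0497871
17.7323 * 0.0497871 = 0.882840
1 + 0.882840 = 1.88284
N = 3709 / 1.88284 = 1969.90 ≈ 1970

1970


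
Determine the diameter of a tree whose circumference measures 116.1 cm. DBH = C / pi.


DBH = C / pi = 116.1 / 3.141593 = 36.9558 ≈ 36.96 cm

36.96 cm


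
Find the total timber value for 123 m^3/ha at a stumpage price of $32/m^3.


Value = 123 * 32 = $3936/ha

$3936/ha


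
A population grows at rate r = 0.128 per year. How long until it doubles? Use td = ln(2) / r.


td = ln(2) / 0.128 = 0.693147 / 0.128 = 5.41521 ≈ 5.4 years

5.4 years


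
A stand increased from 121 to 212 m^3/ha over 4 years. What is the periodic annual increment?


PAI = (V2 - V1) / period = (212 - 121) / 4 = 91 / 4 = 22.75 m^3/ha/yr

22.75 m^3/ha/yr


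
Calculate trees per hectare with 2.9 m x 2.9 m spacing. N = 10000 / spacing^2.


N = 10000 / 2.9^2 = 10000 / 8.41 = 1189.06 ≈ 1189 trees/ha

1189 trees/ha


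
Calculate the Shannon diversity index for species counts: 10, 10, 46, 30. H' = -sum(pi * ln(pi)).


Total N = 10 + 10 + 46 + 30 = 96
Per-species terms:
  p = 10/96 = 0.104167; ln(p) = -2.261760; p*ln(p) = 0.104167 * (-2.261760) = -0.235601
  p = 10/96 = 0.104167; ln(p) = -2.261760; p*ln(p) = 0.104167 * (-2.261760) = -0.235601
  p = 46/96 = 0.479167; ln(p) = -0.735706; p*ln(p) = 0.479167 * (-0.735706) = -0.352526
  p = 30/96 = 0.312500; ln(p) = -1.163151; p*ln(p) = 0.312500 * (-1.163151) = -0.363485
sum(p*ln(p)) = (-0.235601) + (-0.235601) + (-0.352526) + (-0.363485) = -1.187213
H' = -(-1.187213) = 1.187213 ≈ 1.1872

1.1872


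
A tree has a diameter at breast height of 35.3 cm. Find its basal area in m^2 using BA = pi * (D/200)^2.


D/200 = 35.3/200 = 0.1765 m
(D/200)^2 = 0.1765^2 = 0.03115225
BA = 3.141593 * 0.03115225 = 0.0978677 ≈ 0.0979 m^2

0.0979 m^2


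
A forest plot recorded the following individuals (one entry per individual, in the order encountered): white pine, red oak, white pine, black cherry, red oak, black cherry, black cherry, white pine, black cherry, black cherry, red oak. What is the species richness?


Total individuals logged = 11
Distinct species (count of individuals): white pine (3), red oak (3), black cherry (5)
Species richness = number of distinct species = 3

3


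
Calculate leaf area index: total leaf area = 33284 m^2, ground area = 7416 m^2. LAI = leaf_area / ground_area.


LAI = 33284 / 7416 = 4.4881 ≈ 4.49

4.49


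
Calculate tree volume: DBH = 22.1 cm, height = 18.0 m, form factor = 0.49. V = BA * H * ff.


(D/200)^2 = (22.1/200)^2 = 0.1105^2 = 0.01221025
BA = 3.141593 * 0.01221025 = 0.0383596 m^2
V = 0.0383596 * 18.0 * 0.49 = 0.338332 ≈ 0.338 m^3

0.338 m^3


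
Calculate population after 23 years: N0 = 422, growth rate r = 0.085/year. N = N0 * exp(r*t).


r*t = 0.085 * 23 = 1.955
exp(1.955) = 7.06392
N = 422 * 7.06392 = 2980.97 ≈ 2981

2981


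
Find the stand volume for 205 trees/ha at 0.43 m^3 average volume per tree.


V_stand = 205 * 0.43 = 88.15 ≈ 88.2 m^3/ha

88.2 m^3/ha


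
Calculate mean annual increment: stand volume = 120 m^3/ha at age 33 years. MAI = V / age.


MAI = 120 / 33 = 3.6364 ≈ 3.64 m^3/ha/yr

3.64 m^3/ha/yr


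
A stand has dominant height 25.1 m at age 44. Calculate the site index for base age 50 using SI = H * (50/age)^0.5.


50/44 = 1.13636
(1.13636)^0.5 = 1.06600
SI = 25.1 * 1.06600 = 26.7566 ≈ 26.8 m

26.8 m


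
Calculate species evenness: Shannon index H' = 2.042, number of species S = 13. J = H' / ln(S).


ln(13) = 2.56495
J = H' / ln(S) = 2.042 / 2.56495 = 0.796117 ≈ 0.7961

0.7961


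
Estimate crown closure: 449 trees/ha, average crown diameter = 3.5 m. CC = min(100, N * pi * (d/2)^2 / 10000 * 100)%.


(d/2)^2 = (3.5/2)^2 = 1.75^2 = 3.0625
Crown area = 3.141593 * 3.0625 = 9.62113 m^2
N * area / 10000 * 100 = 449 * 9.62113 / 10000 * 100 = 43.1989
CC = min(100, 43.1989) = 43.1989 ≈ 43.2%

43.2%


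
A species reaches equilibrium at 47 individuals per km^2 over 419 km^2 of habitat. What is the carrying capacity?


K = 47 * 419 = 19693 individuals

19693 individuals


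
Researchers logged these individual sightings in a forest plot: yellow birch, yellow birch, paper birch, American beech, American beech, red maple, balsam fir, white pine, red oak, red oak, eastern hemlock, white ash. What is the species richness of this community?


Total individuals logged = 12
Distinct species (count of individuals): yellow birch (2), paper birch (1), American beech (2), red maple (1), balsam fir (1), white pine (1), red oak (2), eastern hemlock (1), white ash (1)
Species richness = number of distinct species = 9

9


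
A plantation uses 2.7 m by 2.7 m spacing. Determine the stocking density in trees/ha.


N = 10000 / 2.7^2 = 10000 / 7.29 = 1371.74 ≈ 1372 trees/ha

1372 trees/ha


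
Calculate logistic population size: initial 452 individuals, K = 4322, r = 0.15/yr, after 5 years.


(K - N0)/N0 = (4322 - 452)/452 = 3870/452 = 8.56195
r*t = 0.15 * 5 = 0.75; exp(-0.75) = 0.472367
8.56195 * 0.472367 = 4.04438
1 + 4.04438 = 5.04438
N = 4322 / 5.04438 = 856.795 ≈ 857

857


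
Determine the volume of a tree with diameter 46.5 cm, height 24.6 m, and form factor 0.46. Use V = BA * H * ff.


(D/200)^2 = (46.5/200)^2 = 0.2325^2 = 0.05405625
BA = 3.141593 * 0.05405625 = 0.169823 m^2
V = 0.169823 * 24.6 * 0.46 = 1.92172 ≈ 1.922 m^3

1.922 m^3


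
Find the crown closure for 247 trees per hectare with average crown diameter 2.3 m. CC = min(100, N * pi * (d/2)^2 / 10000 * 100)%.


(d/2)^2 = (2.3/2)^2 = 1.15^2 = 1.3225
Crown area = 3.141593 * 1.3225 = 4.15476 m^2
N * area / 10000 * 100 = 247 * 4.15476 / 10000 * 100 = 10.2623
CC = min(100, 10.2623) = 10.2623 ≈ 10.3%

10.3%


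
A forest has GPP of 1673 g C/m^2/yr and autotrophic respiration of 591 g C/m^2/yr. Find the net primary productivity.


NPP = GPP - Ra = 1673 - 591 = 1082 g C/m^2/yr

1082 g C/m^2/yr


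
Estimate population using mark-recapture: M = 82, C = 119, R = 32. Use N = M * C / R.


N = M * C / R = 82 * 119 / 32 = 9758 / 32 = 304.94 ≈ 305

305 individuals


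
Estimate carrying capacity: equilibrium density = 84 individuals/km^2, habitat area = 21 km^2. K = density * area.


K = 84 * 21 = 1764 individuals

1764 individuals


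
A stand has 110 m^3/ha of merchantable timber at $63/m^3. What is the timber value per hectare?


Value = 110 * 63 = $6930/ha

$6930/ha


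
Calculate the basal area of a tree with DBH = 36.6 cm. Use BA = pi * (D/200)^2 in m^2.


D/200 = 36.6/200 = 0.183 m
(D/200)^2 = 0.183^2 = 0.033489
BA = 3.141593 * 0.033489 = 0.105209 ≈ 0.1052 m^2

0.1052 m^2


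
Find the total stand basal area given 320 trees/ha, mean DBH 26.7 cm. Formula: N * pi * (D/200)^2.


(D/200)^2 = (26.7/200)^2 = 0.1335^2 = 0.01782225
Individual BA = 3.141593 * 0.01782225 = 0.0559903 m^2
Stand BA = 320 * 0.0559903 = 17.9169 ≈ 17.92 m^2/ha

17.92 m^2/ha


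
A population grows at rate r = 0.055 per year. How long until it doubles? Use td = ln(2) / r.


td = ln(2) / 0.055 = 0.693147 / 0.055 = 12.6027 ≈ 12.6 years

12.6 years


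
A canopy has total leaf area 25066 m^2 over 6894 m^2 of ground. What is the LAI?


LAI = 25066 / 6894 = 3.6359 ≈ 3.64

3.64


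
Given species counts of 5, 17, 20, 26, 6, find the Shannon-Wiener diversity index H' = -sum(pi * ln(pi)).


Total N = 5 + 17 + 20 + 26 + 6 = 74
Per-species terms:
  p = 5/74 = 0.067568; ln(p) = -2.694621; p*ln(p) = 0.067568 * (-2.694621) = -0.182070
  p = 17/74 = 0.229730; ln(p) = -1.470851; p*ln(p) = 0.229730 * (-1.470851) = -0.337899
  p = 20/74 = 0.270270; ln(p) = -1.308334; p*ln(p) = 0.270270 * (-1.308334) = -0.353603
  p = 26/74 = 0.351351; ln(p) = -1.045970; p*ln(p) = 0.351351 * (-1.045970) = -0.367503
  p = 6/74 = 0.081081; ln(p) = -2.512307; p*ln(p) = 0.081081 * (-2.512307) = -0.203700
sum(p*ln(p)) = (-0.182070) + (-0.337899) + (-0.353603) + (-0.367503) + (-0.203700) = -1.444775
H' = -(-1.444775) = 1.444775 ≈ 1.4448

1.4448


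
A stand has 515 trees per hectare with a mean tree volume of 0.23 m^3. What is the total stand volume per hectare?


V_stand = 515 * 0.23 = 118.45 ≈ 118.5 m^3/ha

118.5 m^3/ha


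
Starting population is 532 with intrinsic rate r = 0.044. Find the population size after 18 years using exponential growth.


r*t = 0.044 * 18 = 0.792
exp(0.792) = 2.20781
N = 532 * 2.20781 = 1174.55 ≈ 1175

1175


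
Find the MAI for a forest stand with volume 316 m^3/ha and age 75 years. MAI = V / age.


MAI = 316 / 75 = 4.2133 ≈ 4.21 m^3/ha/yr

4.21 m^3/ha/yr


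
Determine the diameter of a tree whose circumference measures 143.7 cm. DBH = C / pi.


DBH = C / pi = 143.7 / 3.141593 = 45.7411 ≈ 45.74 cm

45.74 cm


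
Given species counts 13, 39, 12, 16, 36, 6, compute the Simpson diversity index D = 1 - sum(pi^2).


Total N = 13 + 39 + 12 + 16 + 36 + 6 = 122
Per-species terms:
  p = 13/122 = 0.106557; p^2 = 0.106557^2 = 0.011354
  p = 39/122 = 0.319672; p^2 = 0.319672^2 = 0.102190
  p = 12/122 = 0.098361; p^2 = 0.098361^2 = 0.009675
  p = 16/122 = 0.131148; p^2 = 0.131148^2 = 0.017200
  p = 36/122 = 0.295082; p^2 = 0.295082^2 = 0.087073
  p = 6/122 = 0.049180; p^2 = 0.049180^2 = 0.002419
sum(p^2) = 0.011354 + 0.102190 + 0.009675 + 0.017200 + 0.087073 + 0.002419 = 0.229911
D = 1 - 0.229911 = 0.770089 ≈ 0.7701

0.7701


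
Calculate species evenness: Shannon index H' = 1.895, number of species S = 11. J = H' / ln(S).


ln(11) = 2.39790
J = H' / ln(S) = 1.895 / 2.39790 = 0.790275 ≈ 0.7903

0.7903


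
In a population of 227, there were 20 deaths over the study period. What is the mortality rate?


Mortality rate = 20 / 227 = 0.088106 ≈ 0.0881

0.0881


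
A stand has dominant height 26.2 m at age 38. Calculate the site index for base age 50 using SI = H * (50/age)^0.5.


50/38 = 1.31579
(1.31579)^0.5 = 1.14708
SI = 26.2 * 1.14708 = 30.0535 ≈ 30.1 m

30.1 m


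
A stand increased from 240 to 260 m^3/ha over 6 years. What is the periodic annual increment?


PAI = (V2 - V1) / period = (260 - 240) / 6 = 20 / 6 = 3.3333 ≈ 3.33 m^3/ha/yr

3.33 m^3/ha/yr


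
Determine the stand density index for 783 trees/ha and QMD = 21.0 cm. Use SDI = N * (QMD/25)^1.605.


QMD/25 = 21.0/25 = 0.84
(0.84)^1.605 = exp(1.605 * ln(0.84)) = exp(1.605 * (-0.174353)) = exp(-0.279837) = 0.755907
SDI = 783 * 0.755907 = 591.875 ≈ 592

592


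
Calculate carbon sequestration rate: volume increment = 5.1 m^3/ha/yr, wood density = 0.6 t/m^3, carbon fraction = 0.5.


C = 5.1 * 0.6 * 0.5 = 1.53 t C/ha/yr

1.53 t C/ha/yr


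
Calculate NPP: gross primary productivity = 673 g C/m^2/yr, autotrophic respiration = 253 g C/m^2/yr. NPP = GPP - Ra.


NPP = GPP - Ra = 673 - 253 = 420 g C/m^2/yr

420 g C/m^2/yr


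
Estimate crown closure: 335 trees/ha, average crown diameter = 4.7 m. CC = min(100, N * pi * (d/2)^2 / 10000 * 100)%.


(d/2)^2 = (4.7/2)^2 = 2.35^2 = 5.5225
Crown area = 3.141593 * 5.5225 = 17.3494 m^2
N * area / 10000 * 100 = 335 * 17.3494 / 10000 * 100 = 58.1205
CC = min(100, 58.1205) = 58.1205 ≈ 58.1%

58.1%


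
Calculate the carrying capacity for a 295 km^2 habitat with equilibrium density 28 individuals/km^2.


K = 28 * 295 = 8260 individuals

8260 individuals


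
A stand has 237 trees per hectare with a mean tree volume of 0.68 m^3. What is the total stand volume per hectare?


V_stand = 237 * 0.68 = 161.16 ≈ 161.2 m^3/ha

161.2 m^3/ha


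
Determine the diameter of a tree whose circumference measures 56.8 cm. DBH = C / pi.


DBH = C / pi = 56.8 / 3.141593 = 18.0800 ≈ 18.08 cm

18.08 cm


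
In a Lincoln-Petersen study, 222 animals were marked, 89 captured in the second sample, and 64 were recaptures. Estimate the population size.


N = M * C / R = 222 * 89 / 64 = 19758 / 64 = 308.72 ≈ 309

309 individuals


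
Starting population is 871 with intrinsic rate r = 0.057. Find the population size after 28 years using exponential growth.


r*t = 0.057 * 28 = 1.596
exp(1.596) = 4.93326
N = 871 * 4.93326 = 4296.87 ≈ 4297

4297


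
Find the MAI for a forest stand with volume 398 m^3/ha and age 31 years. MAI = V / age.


MAI = 398 / 31 = 12.8387 ≈ 12.84 m^3/ha/yr

12.84 m^3/ha/yr


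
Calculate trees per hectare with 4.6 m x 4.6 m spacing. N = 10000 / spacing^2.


N = 10000 / 4.6^2 = 10000 / 21.16 = 472.590 ≈ 473 trees/ha

473 trees/ha


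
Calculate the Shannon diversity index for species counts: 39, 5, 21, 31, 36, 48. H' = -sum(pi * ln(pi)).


Total N = 39 + 5 + 21 + 31 + 36 + 48 = 180
Per-species terms:
  p = 39/180 = 0.216667; ln(p) = -1.529394; p*ln(p) = 0.216667 * (-1.529394) = -0.331369
  p = 5/180 = 0.027778; ln(p) = -3.583511; p*ln(p) = 0.027778 * (-3.583511) = -0.099543
  p = 21/180 = 0.116667; ln(p) = -2.148432; p*ln(p) = 0.116667 * (-2.148432) = -0.250651
  p = 31/180 = 0.172222; ln(p) = -1.758971; p*ln(p) = 0.172222 * (-1.758971) = -0.302934
  p = 36/180 = 0.200000; ln(p) = -1.609438; p*ln(p) = 0.200000 * (-1.609438) = -0.321888
  p = 48/180 = 0.266667; ln(p) = -1.321755; p*ln(p) = 0.266667 * (-1.321755) = -0.352468
sum(p*ln(p)) = (-0.331369) + (-0.099543) + (-0.250651) + (-0.302934) + (-0.321888) + (-0.352468) = -1.658853
H' = -(-1.658853) = 1.658853 ≈ 1.6589

1.6589


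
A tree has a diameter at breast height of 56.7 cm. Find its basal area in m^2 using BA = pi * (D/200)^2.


D/200 = 56.7/200 = 0.2835 m
(D/200)^2 = 0.2835^2 = 0.08037225
BA = 3.141593 * 0.08037225 = 0.252497 ≈ 0.2525 m^2

0.2525 m^2


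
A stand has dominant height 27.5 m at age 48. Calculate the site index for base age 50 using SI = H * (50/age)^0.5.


50/48 = 1.04167
(1.04167)^0.5 = 1.02062
SI = 27.5 * 1.02062 = 28.0671 ≈ 28.1 m

28.1 m


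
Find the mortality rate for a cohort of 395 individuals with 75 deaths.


Mortality rate = 75 / 395 = 0.189873 ≈ 0.1899

0.1899


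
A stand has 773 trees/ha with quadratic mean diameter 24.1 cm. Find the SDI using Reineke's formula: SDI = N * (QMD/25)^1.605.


QMD/25 = 24.1/25 = 0.964
(0.964)^1.605 = exp(1.605 * ln(0.964)) = exp(1.605 * (-0.0366640)) = exp(-0.0588457) = 0.942852
SDI = 773 * 0.942852 = 728.825 ≈ 729

729


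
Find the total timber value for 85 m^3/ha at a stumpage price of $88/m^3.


Value = 85 * 88 = $7480/ha

$7480/ha


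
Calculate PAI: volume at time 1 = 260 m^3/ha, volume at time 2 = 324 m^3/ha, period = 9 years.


PAI = (V2 - V1) / period = (324 - 260) / 9 = 64 / 9 = 7.1111 ≈ 7.11 m^3/ha/yr

7.11 m^3/ha/yr


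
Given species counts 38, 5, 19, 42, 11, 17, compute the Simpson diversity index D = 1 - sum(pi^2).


Total N = 38 + 5 + 19 + 42 + 11 + 17 = 132
Per-species terms:
  p = 38/132 = 0.287879; p^2 = 0.287879^2 = 0.082874
  p = 5/132 = 0.037879; p^2 = 0.037879^2 = 0.001435
  p = 19/132 = 0.143939; p^2 = 0.143939^2 = 0.020718
  p = 42/132 = 0.318182; p^2 = 0.318182^2 = 0.101240
  p = 11/132 = 0.083333; p^2 = 0.083333^2 = 0.006944
  p = 17/132 = 0.128788; p^2 = 0.128788^2 = 0.016586
sum(p^2) = 0.082874 + 0.001435 + 0.020718 + 0.101240 + 0.006944 + 0.016586 = 0.229797
D = 1 - 0.229797 = 0.770203 ≈ 0.7702

0.7702


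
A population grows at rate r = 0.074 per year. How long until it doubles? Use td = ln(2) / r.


td = ln(2) / 0.074 = 0.693147 / 0.074 = 9.36685 ≈ 9.4 years

9.4 years


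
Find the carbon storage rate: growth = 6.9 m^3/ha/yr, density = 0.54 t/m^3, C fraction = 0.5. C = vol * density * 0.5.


C = 6.9 * 0.54 * 0.5 = 1.863 ≈ 1.86 t C/ha/yr

1.86 t C/ha/yr


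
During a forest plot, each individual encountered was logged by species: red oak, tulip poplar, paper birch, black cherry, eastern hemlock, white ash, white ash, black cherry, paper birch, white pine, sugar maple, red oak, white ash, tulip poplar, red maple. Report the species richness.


Total individuals logged = 15
Distinct species (count of individuals): red oak (2), tulip poplar (2), paper birch (2), black cherry (2), eastern hemlock (1), white ash (3), white pine (1), sugar maple (1), red maple (1)
Species richness = number of distinct species = 9

9


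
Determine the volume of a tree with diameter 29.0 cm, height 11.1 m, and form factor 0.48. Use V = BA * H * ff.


(D/200)^2 = (29.0/200)^2 = 0.145^2 = 0.021025
BA = 3.141593 * 0.021025 = 0.0660520 m^2
V = 0.0660520 * 11.1 * 0.48 = 0.351925 ≈ 0.352 m^3

0.352 m^3


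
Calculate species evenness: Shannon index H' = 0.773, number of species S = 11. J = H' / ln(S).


ln(11) = 2.39790
J = H' / ln(S) = 0.773 / 2.39790 = 0.322365 ≈ 0.3224

0.3224


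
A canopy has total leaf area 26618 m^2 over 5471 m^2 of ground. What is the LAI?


LAI = 26618 / 5471 = 4.8653 ≈ 4.87

4.87


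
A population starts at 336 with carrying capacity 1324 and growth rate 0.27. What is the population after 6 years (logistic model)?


(K - N0)/N0 = (1324 - 336)/336 = 988/336 = 2.94048
r*t = 0.27 * 6 = 1.62; exp(-1.62) = 0.197899
2.94048 * 0.197899 = 0.581918
1 + 0.581918 = 1.58192
N = 1324 / 1.58192 = 836.958 ≈ 837

837


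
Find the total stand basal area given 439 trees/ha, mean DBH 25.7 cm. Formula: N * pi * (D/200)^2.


(D/200)^2 = (25.7/200)^2 = 0.1285^2 = 0.01651225
Individual BA = 3.141593 * 0.01651225 = 0.0518748 m^2
Stand BA = 439 * 0.0518748 = 22.7730 ≈ 22.77 m^2/ha

22.77 m^2/ha


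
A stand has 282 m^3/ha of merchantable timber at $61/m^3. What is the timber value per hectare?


Value = 282 * 61 = $17202/ha

$17202/ha


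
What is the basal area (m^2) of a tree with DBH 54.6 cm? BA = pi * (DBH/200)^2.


D/200 = 54.6/200 = 0.273 m
(D/200)^2 = 0.273^2 = 0.074529
BA = 3.141593 * 0.074529 = 0.234140 ≈ 0.2341 m^2

0.2341 m^2


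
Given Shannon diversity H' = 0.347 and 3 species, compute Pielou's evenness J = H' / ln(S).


ln(3) = 1.09861
J = H' / ln(S) = 0.347 / 1.09861 = 0.315854 ≈ 0.3159

0.3159


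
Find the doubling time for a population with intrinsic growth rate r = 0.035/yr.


td = ln(2) / 0.035 = 0.693147 / 0.035 = 19.8042 ≈ 19.8 years

19.8 years


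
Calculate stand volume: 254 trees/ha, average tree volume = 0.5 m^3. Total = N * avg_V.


V_stand = 254 * 0.5 = 127.0 m^3/ha

127.0 m^3/ha


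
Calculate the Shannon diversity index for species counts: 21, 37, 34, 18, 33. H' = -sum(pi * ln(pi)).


Total N = 21 + 37 + 34 + 18 + 33 = 143
Per-species terms:
  p = 21/143 = 0.146853; ln(p) = -1.918323; p*ln(p) = 0.146853 * (-1.918323) = -0.281711
  p = 37/143 = 0.258741; ln(p) = -1.351928; p*ln(p) = 0.258741 * (-1.351928) = -0.349799
  p = 34/143 = 0.237762; ln(p) = -1.436485; p*ln(p) = 0.237762 * (-1.436485) = -0.341542
  p = 18/143 = 0.125874; ln(p) = -2.072474; p*ln(p) = 0.125874 * (-2.072474) = -0.260871
  p = 33/143 = 0.230769; ln(p) = -1.466338; p*ln(p) = 0.230769 * (-1.466338) = -0.338385
sum(p*ln(p)) = (-0.281711) + (-0.349799) + (-0.341542) + (-0.260871) + (-0.338385) = -1.572308
H' = -(-1.572308) = 1.572308 ≈ 1.5723

1.5723


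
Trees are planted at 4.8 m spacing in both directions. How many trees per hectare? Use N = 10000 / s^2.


N = 10000 / 4.8^2 = 10000 / 23.04 = 434.028 ≈ 434 trees/ha

434 trees/ha


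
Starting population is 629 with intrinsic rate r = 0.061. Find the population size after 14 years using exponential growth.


r*t = 0.061 * 14 = 0.854
exp(0.854) = 2.34902
N = 629 * 2.34902 = 1477.53 ≈ 1478

1478


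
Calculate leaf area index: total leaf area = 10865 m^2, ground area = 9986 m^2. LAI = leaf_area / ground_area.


LAI = 10865 / 9986 = 1.0880 ≈ 1.09

1.09


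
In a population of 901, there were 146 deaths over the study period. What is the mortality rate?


Mortality rate = 146 / 901 = 0.162042 ≈ 0.1620

0.1620


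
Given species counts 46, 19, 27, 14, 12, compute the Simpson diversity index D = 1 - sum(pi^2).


Total N = 46 + 19 + 27 + 14 + 12 = 118
Per-species terms:
  p = 46/118 = 0.389831; p^2 = 0.389831^2 = 0.151968
  p = 19/118 = 0.161017; p^2 = 0.161017^2 = 0.025926
  p = 27/118 = 0.228814; p^2 = 0.228814^2 = 0.052356
  p = 14/118 = 0.118644; p^2 = 0.118644^2 = 0.014076
  p = 12/118 = 0.101695; p^2 = 0.101695^2 = 0.010342
sum(p^2) = 0.151968 + 0.025926 + 0.052356 + 0.014076 + 0.010342 = 0.254668
D = 1 - 0.254668 = 0.745332 ≈ 0.7453

0.7453


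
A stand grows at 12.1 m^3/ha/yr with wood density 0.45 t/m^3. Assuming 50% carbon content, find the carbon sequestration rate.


C = 12.1 * 0.45 * 0.5 = 2.7225 ≈ 2.72 t C/ha/yr

2.72 t C/ha/yr


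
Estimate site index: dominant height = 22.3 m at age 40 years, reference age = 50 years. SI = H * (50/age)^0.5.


50/40 = 1.25000
(1.25000)^0.5 = 1.11803
SI = 22.3 * 1.11803 = 24.9321 ≈ 24.9 m

24.9 m


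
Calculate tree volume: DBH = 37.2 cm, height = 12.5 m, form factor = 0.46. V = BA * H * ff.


(D/200)^2 = (37.2/200)^2 = 0.186^2 = 0.034596
BA = 3.141593 * 0.034596 = 0.108687 m^2
V = 0.108687 * 12.5 * 0.46 = 0.624950 ≈ 0.625 m^3

0.625 m^3


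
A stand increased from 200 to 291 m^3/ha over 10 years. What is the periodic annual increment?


PAI = (V2 - V1) / period = (291 - 200) / 10 = 91 / 10 = 9.10 m^3/ha/yr

9.10 m^3/ha/yr


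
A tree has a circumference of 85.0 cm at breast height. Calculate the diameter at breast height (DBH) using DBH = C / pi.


DBH = C / pi = 85.0 / 3.141593 = 27.0563 ≈ 27.06 cm

27.06 cm


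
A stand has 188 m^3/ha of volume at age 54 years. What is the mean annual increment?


MAI = 188 / 54 = 3.4815 ≈ 3.48 m^3/ha/yr

3.48 m^3/ha/yr


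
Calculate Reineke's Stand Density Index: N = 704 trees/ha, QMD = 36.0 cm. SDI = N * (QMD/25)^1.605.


QMD/25 = 36.0/25 = 1.44
(1.44)^1.605 = exp(1.605 * ln(1.44)) = exp(1.605 * 0.364643) = exp(0.585252) = 1.79544
SDI = 704 * 1.79544 = 1263.99 ≈ 1264

1264


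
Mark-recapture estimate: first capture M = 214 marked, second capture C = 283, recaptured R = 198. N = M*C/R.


N = M * C / R = 214 * 283 / 198 = 60562 / 198 = 305.87 ≈ 306

306 individuals


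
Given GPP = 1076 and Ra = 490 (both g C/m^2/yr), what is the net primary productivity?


NPP = GPP - Ra = 1076 - 490 = 586 g C/m^2/yr

586 g C/m^2/yr


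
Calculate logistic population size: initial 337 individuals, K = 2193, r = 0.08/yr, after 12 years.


(K - N0)/N0 = (2193 - 337)/337 = 1856/337 = 5.50742
r*t = 0.08 * 12 = 0.96; exp(-0.96) = 0.382893
5.50742 * 0.382893 = 2.10875
1 + 2.10875 = 3.10875
N = 2193 / 3.10875 = 705.428 ≈ 705

705


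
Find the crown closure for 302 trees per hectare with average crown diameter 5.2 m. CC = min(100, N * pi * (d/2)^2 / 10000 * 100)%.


(d/2)^2 = (5.2/2)^2 = 2.6^2 = 6.76
Crown area = 3.141593 * 6.76 = 21.2372 m^2
N * area / 10000 * 100 = 302 * 21.2372 / 10000 * 100 = 64.1363
CC = min(100, 64.1363) = 64.1363 ≈ 64.1%

64.1%


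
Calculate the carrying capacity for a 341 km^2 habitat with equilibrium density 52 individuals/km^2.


K = 52 * 341 = 17732 individuals

17732 individuals


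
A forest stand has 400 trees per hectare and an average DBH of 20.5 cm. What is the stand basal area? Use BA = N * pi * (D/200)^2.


(D/200)^2 = (20.5/200)^2 = 0.1025^2 = 0.01050625
Individual BA = 3.141593 * 0.01050625 = 0.0330064 m^2
Stand BA = 400 * 0.0330064 = 13.2026 ≈ 13.20 m^2/ha

13.20 m^2/ha


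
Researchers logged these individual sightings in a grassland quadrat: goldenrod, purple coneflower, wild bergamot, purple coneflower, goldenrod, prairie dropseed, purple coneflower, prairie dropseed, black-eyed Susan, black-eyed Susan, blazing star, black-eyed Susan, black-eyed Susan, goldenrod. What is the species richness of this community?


Total individuals logged = 14
Distinct species (count of individuals): goldenrod (3), purple coneflower (3), wild bergamot (1), prairie dropseed (2), black-eyed Susan (4), blazing star (1)
Species richness = number of distinct species = 6

6


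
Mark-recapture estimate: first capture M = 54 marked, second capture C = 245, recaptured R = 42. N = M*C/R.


N = M * C / R = 54 * 245 / 42 = 13230 / 42 = 315

315 individuals


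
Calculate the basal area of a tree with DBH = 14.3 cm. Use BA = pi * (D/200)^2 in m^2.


D/200 = 14.3/200 = 0.0715 m
(D/200)^2 = 0.0715^2 = 0.00511225
BA = 3.141593 * 0.00511225 = 0.0160606 ≈ 0.0161 m^2

0.0161 m^2


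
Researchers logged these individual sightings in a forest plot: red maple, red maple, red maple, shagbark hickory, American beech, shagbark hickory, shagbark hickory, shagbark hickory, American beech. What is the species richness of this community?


Total individuals logged = 9
Distinct species (count of individuals): red maple (3), shagbark hickory (4), American beech (2)
Species richness = number of distinct species = 3

3


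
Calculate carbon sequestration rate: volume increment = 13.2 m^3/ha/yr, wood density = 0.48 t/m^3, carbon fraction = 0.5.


C = 13.2 * 0.48 * 0.5 = 3.168 ≈ 3.17 t C/ha/yr

3.17 t C/ha/yr


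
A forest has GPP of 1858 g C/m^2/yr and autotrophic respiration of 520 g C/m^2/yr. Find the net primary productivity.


NPP = GPP - Ra = 1858 - 520 = 1338 g C/m^2/yr

1338 g C/m^2/yr


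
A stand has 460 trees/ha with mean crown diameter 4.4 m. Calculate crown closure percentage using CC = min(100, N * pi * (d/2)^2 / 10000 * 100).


(d/2)^2 = (4.4/2)^2 = 2.2^2 = 4.84
Crown area = 3.141593 * 4.84 = 15.2053 m^2
N * area / 10000 * 100 = 460 * 15.2053 / 10000 * 100 = 69.9444
CC = min(100, 69.9444) = 69.9444 ≈ 69.9%

69.9%


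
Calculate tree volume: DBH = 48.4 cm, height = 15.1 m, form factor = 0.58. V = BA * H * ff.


(D/200)^2 = (48.4/200)^2 = 0.242^2 = 0.058564
BA = 3.141593 * 0.058564 = 0.183984 m^2
V = 0.183984 * 15.1 * 0.58 = 1.61133 ≈ 1.611 m^3

1.611 m^3


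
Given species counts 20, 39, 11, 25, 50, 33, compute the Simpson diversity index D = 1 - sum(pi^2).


Total N = 20 + 39 + 11 + 25 + 50 + 33 = 178
Per-species terms:
  p = 20/178 = 0.112360; p^2 = 0.112360^2 = 0.012625
  p = 39/178 = 0.219101; p^2 = 0.219101^2 = 0.048005
  p = 11/178 = 0.061798; p^2 = 0.061798^2 = 0.003819
  p = 25/178 = 0.140449; p^2 = 0.140449^2 = 0.019726
  p = 50/178 = 0.280899; p^2 = 0.280899^2 = 0.078904
  p = 33/178 = 0.185393; p^2 = 0.185393^2 = 0.034371
sum(p^2) = 0.012625 + 0.048005 + 0.003819 + 0.019726 + 0.078904 + 0.034371 = 0.197450
D = 1 - 0.197450 = 0.802550 ≈ 0.8026

0.8026


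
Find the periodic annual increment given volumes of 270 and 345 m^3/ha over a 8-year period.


PAI = (V2 - V1) / period = (345 - 270) / 8 = 75 / 8 = 9.3750 ≈ 9.38 m^3/ha/yr

9.38 m^3/ha/yr


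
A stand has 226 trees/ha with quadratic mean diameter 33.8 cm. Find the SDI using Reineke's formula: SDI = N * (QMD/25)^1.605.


QMD/25 = 33.8/25 = 1.352
(1.352)^1.605 = exp(1.605 * ln(1.352)) = exp(1.605 * 0.301585) = exp(0.484044) = 1.62262
SDI = 226 * 1.62262 = 366.712 ≈ 367

367


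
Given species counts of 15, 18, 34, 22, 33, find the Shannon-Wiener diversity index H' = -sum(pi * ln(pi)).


Total N = 15 + 18 + 34 + 22 + 33 = 122
Per-species terms:
  p = 15/122 = 0.122951; ln(p) = -2.095969; p*ln(p) = 0.122951 * (-2.095969) = -0.257701
  p = 18/122 = 0.147541; ln(p) = -1.913649; p*ln(p) = 0.147541 * (-1.913649) = -0.282342
  p = 34/122 = 0.278689; ln(p) = -1.277659; p*ln(p) = 0.278689 * (-1.277659) = -0.356070
  p = 22/122 = 0.180328; ln(p) = -1.712978; p*ln(p) = 0.180328 * (-1.712978) = -0.308898
  p = 33/122 = 0.270492; ln(p) = -1.307513; p*ln(p) = 0.270492 * (-1.307513) = -0.353672
sum(p*ln(p)) = (-0.257701) + (-0.282342) + (-0.356070) + (-0.308898) + (-0.353672) = -1.558683
H' = -(-1.558683) = 1.558683 ≈ 1.5587

1.5587


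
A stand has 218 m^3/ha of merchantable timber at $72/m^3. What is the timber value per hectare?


Value = 218 * 72 = $15696/ha

$15696/ha


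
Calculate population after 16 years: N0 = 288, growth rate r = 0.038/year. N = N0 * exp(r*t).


r*t = 0.038 * 16 = 0.608
exp(0.608) = 1.83675
N = 288 * 1.83675 = 528.984 ≈ 529

529


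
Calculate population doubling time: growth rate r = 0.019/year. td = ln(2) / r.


td = ln(2) / 0.019 = 0.693147 / 0.019 = 36.4814 ≈ 36.5 years

36.5 years


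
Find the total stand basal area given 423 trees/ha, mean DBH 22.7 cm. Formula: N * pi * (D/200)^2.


(D/200)^2 = (22.7/200)^2 = 0.1135^2 = 0.01288225
Individual BA = 3.141593 * 0.01288225 = 0.0404708 m^2
Stand BA = 423 * 0.0404708 = 17.1191 ≈ 17.12 m^2/ha

17.12 m^2/ha


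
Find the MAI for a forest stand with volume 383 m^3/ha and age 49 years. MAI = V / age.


MAI = 383 / 49 = 7.8163 ≈ 7.82 m^3/ha/yr

7.82 m^3/ha/yr


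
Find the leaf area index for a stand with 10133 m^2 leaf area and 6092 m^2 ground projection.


LAI = 10133 / 6092 = 1.6633 ≈ 1.66

1.66


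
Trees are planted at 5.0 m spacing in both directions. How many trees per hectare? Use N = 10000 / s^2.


N = 10000 / 5.0^2 = 10000 / 25 = 400.000 ≈ 400 trees/ha

400 trees/ha


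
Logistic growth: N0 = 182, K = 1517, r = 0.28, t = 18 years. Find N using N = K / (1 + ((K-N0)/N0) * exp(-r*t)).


(K - N0)/N0 = (1517 - 182)/182 = 1335/182 = 7.33516
r*t = 0.28 * 18 = 5.04; exp(-5.04) = 0.00647375
7.33516 * 0.00647375 = 0.0474860
1 + 0.0474860 = 1.04749
N = 1517 / 1.04749 = 1448.22 ≈ 1448

1448


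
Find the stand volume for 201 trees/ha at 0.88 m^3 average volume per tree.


V_stand = 201 * 0.88 = 176.88 ≈ 176.9 m^3/ha

176.9 m^3/ha


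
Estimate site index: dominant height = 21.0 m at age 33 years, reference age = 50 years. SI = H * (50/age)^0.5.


50/33 = 1.51515
(1.51515)^0.5 = 1.23091
SI = 21.0 * 1.23091 = 25.8491 ≈ 25.8 m

25.8 m


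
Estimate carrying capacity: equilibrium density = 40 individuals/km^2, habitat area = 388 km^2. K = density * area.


K = 40 * 388 = 15520 individuals

15520 individuals


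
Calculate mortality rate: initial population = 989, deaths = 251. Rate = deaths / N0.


Mortality rate = 251 / 989 = 0.253792 ≈ 0.2538

0.2538


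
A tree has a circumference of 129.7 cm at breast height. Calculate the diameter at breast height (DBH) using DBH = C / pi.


DBH = C / pi = 129.7 / 3.141593 = 41.2848 ≈ 41.28 cm

41.28 cm


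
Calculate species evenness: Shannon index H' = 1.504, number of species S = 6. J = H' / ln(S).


ln(6) = 1.79176
J = H' / ln(S) = 1.504 / 1.79176 = 0.839398 ≈ 0.8394

0.8394


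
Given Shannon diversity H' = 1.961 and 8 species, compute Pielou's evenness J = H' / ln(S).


ln(8) = 2.07944
J = H' / ln(S) = 1.961 / 2.07944 = 0.943042 ≈ 0.9430

0.9430


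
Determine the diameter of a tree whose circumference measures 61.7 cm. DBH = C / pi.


DBH = C / pi = 61.7 / 3.141593 = 19.6397 ≈ 19.64 cm

19.64 cm


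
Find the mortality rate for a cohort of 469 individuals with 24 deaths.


Mortality rate = 24 / 469 = 0.051173 ≈ 0.0512

0.0512
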